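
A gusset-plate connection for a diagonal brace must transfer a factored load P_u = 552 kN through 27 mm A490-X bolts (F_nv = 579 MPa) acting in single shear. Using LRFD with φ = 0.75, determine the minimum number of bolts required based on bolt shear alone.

3 bolts

A_b = π·27²/4 = 572.6 mm².
Per-bolt design strength φR_n = 0.75 × 579 × 572.6 × 1 / 1000 = 248.6 kN.
n ≥ 552 / 248.6 = 2.22 → use 3 bolts.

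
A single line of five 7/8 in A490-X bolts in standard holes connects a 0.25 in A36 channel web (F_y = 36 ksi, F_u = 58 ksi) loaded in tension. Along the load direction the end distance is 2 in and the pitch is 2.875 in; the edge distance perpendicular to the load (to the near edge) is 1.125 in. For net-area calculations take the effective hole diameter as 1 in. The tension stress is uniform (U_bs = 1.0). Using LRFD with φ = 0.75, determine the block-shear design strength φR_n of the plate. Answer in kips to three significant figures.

Shear plane L_v = 2 + 4·2.875 = 13.5 in; A_gv = 13.5 × 0.25 = 3.375 in².
A_nv = (13.5 − 4.5·1) × 0.25 = 2.25 in².
A_nt = (1.125 − 0.5·1) × 0.25 = 0.1562 in².
0.6 F_u A_nv = 78.3 kips; 0.6 F_y A_gv = 72.9 kips → shear yielding governs the shear term.
R_n = 72.9 + 1.0 × 58 × 0.1562 = 81.96 kips.
Design strength φR_n = 0.75 × 81.96 = 61.5 kips.

61.5 kips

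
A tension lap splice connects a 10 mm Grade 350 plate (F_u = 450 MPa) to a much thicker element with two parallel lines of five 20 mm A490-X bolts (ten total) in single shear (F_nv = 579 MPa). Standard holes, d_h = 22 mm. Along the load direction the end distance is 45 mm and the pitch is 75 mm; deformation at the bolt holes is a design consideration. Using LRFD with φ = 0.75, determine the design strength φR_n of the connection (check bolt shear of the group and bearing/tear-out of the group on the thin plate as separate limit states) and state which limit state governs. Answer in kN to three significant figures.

1360 kN (bolt shear governs)

Bolt shear: A_b = π·20²/4 = 314.2 mm²; R_n = 579 × 314.2 × 10 × 1 / 1000 = 1819 kN → 0.75 × 1819 = 1360 kN.
Bearing (1.2 l_c t F_u ≤ 2.4 d t F_u): upper limit = 2.4·20·10·450 / 1000 = 216 kN.
  Edge l_c = 45 − 22/2 = 34 → r_n = 183.6 kN; interior l_c = 75 − 22 = 53 → r_n = 216 kN.
  R_n,bearing = 2·183.6 + 8·216 = 2095 kN → 0.75 × 2095 = 1570 kN.
Bolt shear governs: 1360 kN.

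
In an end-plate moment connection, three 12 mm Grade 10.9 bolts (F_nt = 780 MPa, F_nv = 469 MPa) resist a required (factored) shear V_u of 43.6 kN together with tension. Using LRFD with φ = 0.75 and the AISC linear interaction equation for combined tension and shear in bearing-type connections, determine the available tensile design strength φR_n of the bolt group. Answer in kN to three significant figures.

186 kN

A_b = π·12²/4 = 113.1 mm²; f_rv = 43.6 × 1000 / (3 × 113.1) = 128.5 MPa.
F'_nt = 1.3 F_nt − (F_nt / φF_nv) f_rv = 1.3·780 − (780/(0.75·469))·128.5 = 729 MPa, capped at F_nt → F'_nt = 729 MPa.
R_n = F'_nt · A_b · n = 729 × 113.1 × 3 / 1000 = 247.4 kN.
Design strength φR_n = 0.75 × 247.4 = 186 kN.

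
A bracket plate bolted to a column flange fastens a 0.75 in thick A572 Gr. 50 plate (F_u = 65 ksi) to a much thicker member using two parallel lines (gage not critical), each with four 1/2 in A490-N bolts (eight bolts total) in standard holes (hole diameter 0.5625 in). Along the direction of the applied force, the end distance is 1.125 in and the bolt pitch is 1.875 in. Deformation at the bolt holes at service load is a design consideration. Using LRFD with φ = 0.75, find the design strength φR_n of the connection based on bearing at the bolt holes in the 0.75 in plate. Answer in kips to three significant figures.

337 kips

Per bolt r_n = 1.2 l_c t F_u ≤ 2.4 d t F_u; upper limit = 2.4 × 0.5 × 0.75 × 65 = 58.5 kips.
Edge bolt: l_c = 1.125 − 0.5625/2 = 0.8438 in → 1.2 × 0.8438 × 0.75 × 65 = 49.36 → r_n = 49.36 kips.
Interior bolts: l_c = 1.875 − 0.5625 = 1.312 in → 1.2 × 1.312 × 0.75 × 65 = 76.78 → r_n = 58.5 kips.
R_n = 2 × 49.36 + 6 × 58.5 = 449.7 kips.
Design strength φR_n = 0.75 × 449.7 = 337 kips.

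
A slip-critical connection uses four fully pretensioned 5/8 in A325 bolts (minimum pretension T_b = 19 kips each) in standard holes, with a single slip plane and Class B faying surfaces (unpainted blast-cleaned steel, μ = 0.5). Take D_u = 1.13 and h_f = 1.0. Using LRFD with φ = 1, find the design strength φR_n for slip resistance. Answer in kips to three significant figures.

R_n = μ · D_u · h_f · T_b · n_s · n_b = 0.5 × 1.13 × 1.0 × 19 × 1 × 4 = 42.94 kips.
Design strength φR_n = 1 × 42.94 = 42.9 kips.

42.9 kips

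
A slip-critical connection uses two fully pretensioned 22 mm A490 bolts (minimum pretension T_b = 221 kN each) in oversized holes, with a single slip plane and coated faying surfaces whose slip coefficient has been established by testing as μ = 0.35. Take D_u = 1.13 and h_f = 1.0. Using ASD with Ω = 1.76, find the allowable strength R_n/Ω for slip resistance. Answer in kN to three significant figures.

99.3 kN

R_n = μ · D_u · h_f · T_b · n_s · n_b = 0.35 × 1.13 × 1.0 × 221 × 1 × 2 = 174.8 kN.
Allowable strength R_n/Ω = 174.8 / 1.76 = 99.3 kN.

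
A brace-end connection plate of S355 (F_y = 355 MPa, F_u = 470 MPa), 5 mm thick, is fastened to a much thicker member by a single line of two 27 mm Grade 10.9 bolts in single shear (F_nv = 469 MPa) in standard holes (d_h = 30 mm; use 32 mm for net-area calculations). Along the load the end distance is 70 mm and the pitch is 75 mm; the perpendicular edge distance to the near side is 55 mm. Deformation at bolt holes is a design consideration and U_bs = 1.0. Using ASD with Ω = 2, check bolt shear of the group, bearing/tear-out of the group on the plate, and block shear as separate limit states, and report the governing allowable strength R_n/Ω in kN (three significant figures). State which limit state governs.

Bolt shear: A_b = π·27²/4 = 572.6 mm²; R_n = 469 × 572.6 × 2 × 1 / 1000 = 537.1 kN → 537.1 / 2 = 269 kN.
Bearing: edge l_c = 55, r_n = 152.3 kN; interior l_c = 45, r_n = 126.9 kN; R_n = 152.3 + 1·126.9 = 279.2 kN → 140 kN.
Block shear: A_gv = 725, A_nv = 485, A_nt = 195 mm²; R_n = min(0.6F_uA_nv, 0.6F_yA_gv) + U_bs·F_u·A_nt = 228.4 kN → 114 kN.
Block shear governs: 114 kN.

114 kN (block shear governs)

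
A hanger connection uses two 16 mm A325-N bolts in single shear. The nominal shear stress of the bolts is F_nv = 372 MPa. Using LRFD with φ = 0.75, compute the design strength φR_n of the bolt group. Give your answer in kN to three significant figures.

A_b = π × 16² / 4 = 201.1 mm².
R_n = F_nv · A_b · n · n_s = 372 × 201.1 × 2 × 1 / 1000 = 149.6 kN.
Design strength φR_n = 0.75 × 149.6 = 112 kN.

112 kN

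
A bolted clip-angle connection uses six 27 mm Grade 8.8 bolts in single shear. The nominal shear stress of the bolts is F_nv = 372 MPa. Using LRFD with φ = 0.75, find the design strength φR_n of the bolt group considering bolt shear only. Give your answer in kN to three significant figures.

958 kN

A_b = π × 27² / 4 = 572.6 mm².
R_n = F_nv · A_b · n · n_s = 372 × 572.6 × 6 × 1 / 1000 = 1278 kN.
Design strength φR_n = 0.75 × 1278 = 958 kN.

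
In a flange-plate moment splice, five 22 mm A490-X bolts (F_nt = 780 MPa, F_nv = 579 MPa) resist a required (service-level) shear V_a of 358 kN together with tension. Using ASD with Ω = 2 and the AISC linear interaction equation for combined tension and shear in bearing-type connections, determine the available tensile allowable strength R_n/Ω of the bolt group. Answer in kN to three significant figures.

A_b = π·22²/4 = 380.1 mm²; f_rv = 358 × 1000 / (5 × 380.1) = 188.4 MPa.
F'_nt = 1.3 F_nt − (Ω F_nt / F_nv) f_rv = 1.3·780 − (2·780/579)·188.4 = 506.5 MPa, capped at F_nt → F'_nt = 506.5 MPa.
R_n = F'_nt · A_b · n = 506.5 × 380.1 × 5 / 1000 = 962.7 kN.
Allowable strength R_n/Ω = 962.7 / 2 = 481 kN.

481 kN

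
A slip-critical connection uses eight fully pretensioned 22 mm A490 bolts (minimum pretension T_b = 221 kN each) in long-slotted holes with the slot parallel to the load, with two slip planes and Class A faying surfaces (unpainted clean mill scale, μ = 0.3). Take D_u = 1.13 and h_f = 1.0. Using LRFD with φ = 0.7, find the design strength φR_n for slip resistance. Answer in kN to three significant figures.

839 kN

R_n = μ · D_u · h_f · T_b · n_s · n_b = 0.3 × 1.13 × 1.0 × 221 × 2 × 8 = 1199 kN.
Design strength φR_n = 0.7 × 1199 = 839 kN.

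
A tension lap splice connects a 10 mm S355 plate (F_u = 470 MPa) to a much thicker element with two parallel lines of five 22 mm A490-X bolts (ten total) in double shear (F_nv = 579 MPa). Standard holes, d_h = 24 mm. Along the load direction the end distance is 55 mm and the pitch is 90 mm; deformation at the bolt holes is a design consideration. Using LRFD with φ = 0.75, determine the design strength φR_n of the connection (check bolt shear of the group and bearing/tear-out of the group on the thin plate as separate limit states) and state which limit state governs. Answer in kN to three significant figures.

1850 kN (bearing governs)

Bolt shear: A_b = π·22²/4 = 380.1 mm²; R_n = 579 × 380.1 × 10 × 2 / 1000 = 4402 kN → 0.75 × 4402 = 3300 kN.
Bearing (1.2 l_c t F_u ≤ 2.4 d t F_u): upper limit = 2.4·22·10·470 / 1000 = 248.2 kN.
  Edge l_c = 55 − 24/2 = 43 → r_n = 242.5 kN; interior l_c = 90 − 24 = 66 → r_n = 248.2 kN.
  R_n,bearing = 2·242.5 + 8·248.2 = 2470 kN → 0.75 × 2470 = 1850 kN.
Bearing governs: 1850 kN.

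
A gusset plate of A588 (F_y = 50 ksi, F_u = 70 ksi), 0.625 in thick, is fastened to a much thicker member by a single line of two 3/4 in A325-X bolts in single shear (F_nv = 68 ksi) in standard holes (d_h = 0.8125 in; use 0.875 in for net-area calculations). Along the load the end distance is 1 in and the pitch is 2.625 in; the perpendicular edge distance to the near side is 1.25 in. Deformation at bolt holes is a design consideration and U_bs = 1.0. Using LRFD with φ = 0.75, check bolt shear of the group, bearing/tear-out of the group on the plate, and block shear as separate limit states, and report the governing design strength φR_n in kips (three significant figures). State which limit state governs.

Bolt shear: A_b = π·0.75²/4 = 0.4418 in²; R_n = 68 × 0.4418 × 2 × 1 = 60.08 kips → 0.75 × 60.08 = 45.1 kips.
Bearing: edge l_c = 0.5938, r_n = 31.17 kips; interior l_c = 1.812, r_n = 78.75 kips; R_n = 31.17 + 1·78.75 = 109.9 kips → 82.4 kips.
Block shear: A_gv = 2.266, A_nv = 1.445, A_nt = 0.5078 in²; R_n = min(0.6F_uA_nv, 0.6F_yA_gv) + U_bs·F_u·A_nt = 96.25 kips → 72.2 kips.
Bolt shear governs: 45.1 kips.

45.1 kips (bolt shear governs)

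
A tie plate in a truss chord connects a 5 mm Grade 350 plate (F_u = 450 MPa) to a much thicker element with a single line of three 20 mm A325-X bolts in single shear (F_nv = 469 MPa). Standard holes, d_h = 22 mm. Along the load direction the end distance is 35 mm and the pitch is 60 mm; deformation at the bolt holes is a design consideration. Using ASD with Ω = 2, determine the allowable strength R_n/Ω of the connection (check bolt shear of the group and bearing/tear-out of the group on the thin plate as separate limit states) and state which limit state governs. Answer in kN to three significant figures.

135 kN (bearing governs)

Bolt shear: A_b = π·20²/4 = 314.2 mm²; R_n = 469 × 314.2 × 3 × 1 / 1000 = 442 kN → 442 / 2 = 221 kN.
Bearing (1.2 l_c t F_u ≤ 2.4 d t F_u): upper limit = 2.4·20·5·450 / 1000 = 108 kN.
  Edge l_c = 35 − 22/2 = 24 → r_n = 64.8 kN; interior l_c = 60 − 22 = 38 → r_n = 102.6 kN.
  R_n,bearing = 1·64.8 + 2·102.6 = 270 kN → 270 / 2 = 135 kN.
Bearing governs: 135 kN.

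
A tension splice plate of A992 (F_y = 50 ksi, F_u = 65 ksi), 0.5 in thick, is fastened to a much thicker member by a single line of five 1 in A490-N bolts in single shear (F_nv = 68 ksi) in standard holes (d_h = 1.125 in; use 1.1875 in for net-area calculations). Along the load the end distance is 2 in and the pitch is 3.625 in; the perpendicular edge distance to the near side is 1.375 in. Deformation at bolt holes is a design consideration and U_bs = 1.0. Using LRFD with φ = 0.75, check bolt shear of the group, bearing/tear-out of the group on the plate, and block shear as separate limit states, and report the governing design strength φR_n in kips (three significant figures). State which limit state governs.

Bolt shear: A_b = π·1²/4 = 0.7854 in²; R_n = 68 × 0.7854 × 5 × 1 = 267 kips → 0.75 × 267 = 200 kips.
Bearing: edge l_c = 1.438, r_n = 56.06 kips; interior l_c = 2.5, r_n = 78 kips; R_n = 56.06 + 4·78 = 368.1 kips → 276 kips.
Block shear: A_gv = 8.25, A_nv = 5.578, A_nt = 0.3906 in²; R_n = min(0.6F_uA_nv, 0.6F_yA_gv) + U_bs·F_u·A_nt = 242.9 kips → 182 kips.
Block shear governs: 182 kips.

182 kips (block shear governs)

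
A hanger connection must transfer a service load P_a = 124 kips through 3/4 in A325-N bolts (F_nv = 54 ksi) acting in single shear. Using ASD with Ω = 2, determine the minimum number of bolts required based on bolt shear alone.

11 bolts

A_b = π·0.75²/4 = 0.4418 in².
Per-bolt allowable strength R_n/Ω = 54 × 0.4418 × 1 / 2 = 11.93 kips.
n ≥ 124 / 11.93 = 10.4 → use 11 bolts.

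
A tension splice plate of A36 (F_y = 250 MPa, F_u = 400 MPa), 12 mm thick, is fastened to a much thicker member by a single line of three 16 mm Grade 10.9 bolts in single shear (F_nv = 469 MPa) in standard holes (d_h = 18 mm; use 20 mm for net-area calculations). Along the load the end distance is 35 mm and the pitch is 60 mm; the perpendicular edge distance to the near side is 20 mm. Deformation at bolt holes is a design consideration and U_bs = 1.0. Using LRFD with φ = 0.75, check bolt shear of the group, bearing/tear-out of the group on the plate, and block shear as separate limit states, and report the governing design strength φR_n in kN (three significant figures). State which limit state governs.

212 kN (bolt shear governs)

Bolt shear: A_b = π·16²/4 = 201.1 mm²; R_n = 469 × 201.1 × 3 × 1 / 1000 = 282.9 kN → 0.75 × 282.9 = 212 kN.
Bearing: edge l_c = 26, r_n = 149.8 kN; interior l_c = 42, r_n = 184.3 kN; R_n = 149.8 + 2·184.3 = 518.4 kN → 389 kN.
Block shear: A_gv = 1860, A_nv = 1260, A_nt = 120 mm²; R_n = min(0.6F_uA_nv, 0.6F_yA_gv) + U_bs·F_u·A_nt = 327 kN → 245 kN.
Bolt shear governs: 212 kN.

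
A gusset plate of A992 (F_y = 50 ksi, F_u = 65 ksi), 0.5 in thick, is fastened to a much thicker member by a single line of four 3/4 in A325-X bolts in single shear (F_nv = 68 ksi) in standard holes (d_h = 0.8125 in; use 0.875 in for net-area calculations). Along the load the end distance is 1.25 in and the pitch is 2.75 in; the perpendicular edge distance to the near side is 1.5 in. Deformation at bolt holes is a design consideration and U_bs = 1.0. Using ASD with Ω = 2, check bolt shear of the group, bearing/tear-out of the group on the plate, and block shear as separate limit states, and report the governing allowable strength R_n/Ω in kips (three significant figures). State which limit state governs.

Bolt shear: A_b = π·0.75²/4 = 0.4418 in²; R_n = 68 × 0.4418 × 4 × 1 = 120.2 kips → 120.2 / 2 = 60.1 kips.
Bearing: edge l_c = 0.8438, r_n = 32.91 kips; interior l_c = 1.938, r_n = 58.5 kips; R_n = 32.91 + 3·58.5 = 208.4 kips → 104 kips.
Block shear: A_gv = 4.75, A_nv = 3.219, A_nt = 0.5312 in²; R_n = min(0.6F_uA_nv, 0.6F_yA_gv) + U_bs·F_u·A_nt = 160.1 kips → 80 kips.
Bolt shear governs: 60.1 kips.

60.1 kips (bolt shear governs)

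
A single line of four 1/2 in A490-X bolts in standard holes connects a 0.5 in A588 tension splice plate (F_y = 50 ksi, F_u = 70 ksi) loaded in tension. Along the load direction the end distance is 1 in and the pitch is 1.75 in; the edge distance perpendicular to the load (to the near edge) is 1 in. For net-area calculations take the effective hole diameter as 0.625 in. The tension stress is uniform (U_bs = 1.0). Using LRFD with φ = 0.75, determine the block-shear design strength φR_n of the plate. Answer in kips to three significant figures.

Shear plane L_v = 1 + 3·1.75 = 6.25 in; A_gv = 6.25 × 0.5 = 3.125 in².
A_nv = (6.25 − 3.5·0.625) × 0.5 = 2.031 in².
A_nt = (1 − 0.5·0.625) × 0.5 = 0.3438 in².
0.6 F_u A_nv = 85.31 kips; 0.6 F_y A_gv = 93.75 kips → shear rupture governs the shear term.
R_n = 85.31 + 1.0 × 70 × 0.3438 = 109.4 kips.
Design strength φR_n = 0.75 × 109.4 = 82 kips.

82 kips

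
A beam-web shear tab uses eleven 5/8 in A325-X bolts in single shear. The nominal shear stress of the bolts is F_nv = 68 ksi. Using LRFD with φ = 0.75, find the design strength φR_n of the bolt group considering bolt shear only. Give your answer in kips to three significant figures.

A_b = π × 0.625² / 4 = 0.3068 in².
R_n = F_nv · A_b · n · n_s = 68 × 0.3068 × 11 × 1 = 229.5 kips.
Design strength φR_n = 0.75 × 229.5 = 172 kips.

172 kips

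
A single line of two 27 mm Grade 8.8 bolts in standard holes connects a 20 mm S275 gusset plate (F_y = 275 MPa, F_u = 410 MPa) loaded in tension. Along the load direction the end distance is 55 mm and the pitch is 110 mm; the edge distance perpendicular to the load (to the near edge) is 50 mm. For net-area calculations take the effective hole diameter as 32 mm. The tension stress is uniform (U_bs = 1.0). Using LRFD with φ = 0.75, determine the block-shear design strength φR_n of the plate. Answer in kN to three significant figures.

617 kN

Shear plane L_v = 55 + 1·110 = 165 mm; A_gv = 165 × 20 = 3300 mm².
A_nv = (165 − 1.5·32) × 20 = 2340 mm².
A_nt = (50 − 0.5·32) × 20 = 680 mm².
0.6 F_u A_nv = 575.6 kN; 0.6 F_y A_gv = 544.5 kN → shear yielding governs the shear term.
R_n = 544.5 + 1.0 × 410 × 680 / 1000 = 823.3 kN.
Design strength φR_n = 0.75 × 823.3 = 617 kN.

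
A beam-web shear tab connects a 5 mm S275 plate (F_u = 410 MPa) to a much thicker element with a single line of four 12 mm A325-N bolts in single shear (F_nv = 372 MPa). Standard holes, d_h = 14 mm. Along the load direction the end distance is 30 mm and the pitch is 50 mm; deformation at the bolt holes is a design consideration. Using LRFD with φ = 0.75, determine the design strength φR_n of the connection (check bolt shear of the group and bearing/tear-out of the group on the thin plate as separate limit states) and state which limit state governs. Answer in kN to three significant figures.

Bolt shear: A_b = π·12²/4 = 113.1 mm²; R_n = 372 × 113.1 × 4 × 1 / 1000 = 168.3 kN → 0.75 × 168.3 = 126 kN.
Bearing (1.2 l_c t F_u ≤ 2.4 d t F_u): upper limit = 2.4·12·5·410 / 1000 = 59.04 kN.
  Edge l_c = 30 − 14/2 = 23 → r_n = 56.58 kN; interior l_c = 50 − 14 = 36 → r_n = 59.04 kN.
  R_n,bearing = 1·56.58 + 3·59.04 = 233.7 kN → 0.75 × 233.7 = 175 kN.
Bolt shear governs: 126 kN.

126 kN (bolt shear governs)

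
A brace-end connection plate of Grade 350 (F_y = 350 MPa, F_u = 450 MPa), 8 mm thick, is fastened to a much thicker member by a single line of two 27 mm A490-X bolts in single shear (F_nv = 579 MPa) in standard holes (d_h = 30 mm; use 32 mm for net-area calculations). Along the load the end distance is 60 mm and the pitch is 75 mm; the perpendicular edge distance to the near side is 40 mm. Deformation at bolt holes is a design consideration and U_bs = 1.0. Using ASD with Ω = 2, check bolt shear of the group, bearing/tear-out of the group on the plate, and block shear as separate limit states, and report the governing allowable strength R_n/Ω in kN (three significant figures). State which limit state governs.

137 kN (block shear governs)

Bolt shear: A_b = π·27²/4 = 572.6 mm²; R_n = 579 × 572.6 × 2 × 1 / 1000 = 663 kN → 663 / 2 = 332 kN.
Bearing: edge l_c = 45, r_n = 194.4 kN; interior l_c = 45, r_n = 194.4 kN; R_n = 194.4 + 1·194.4 = 388.8 kN → 194 kN.
Block shear: A_gv = 1080, A_nv = 696, A_nt = 192 mm²; R_n = min(0.6F_uA_nv, 0.6F_yA_gv) + U_bs·F_u·A_nt = 274.3 kN → 137 kN.
Block shear governs: 137 kN.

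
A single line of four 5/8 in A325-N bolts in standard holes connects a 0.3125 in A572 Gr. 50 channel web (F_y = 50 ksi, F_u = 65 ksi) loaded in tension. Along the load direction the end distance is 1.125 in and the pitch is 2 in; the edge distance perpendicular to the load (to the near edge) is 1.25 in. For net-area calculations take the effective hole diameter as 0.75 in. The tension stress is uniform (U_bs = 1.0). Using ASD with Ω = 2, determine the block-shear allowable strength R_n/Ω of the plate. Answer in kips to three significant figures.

36.3 kips

Shear plane L_v = 1.125 + 3·2 = 7.125 in; A_gv = 7.125 × 0.3125 = 2.227 in².
A_nv = (7.125 − 3.5·0.75) × 0.3125 = 1.406 in².
A_nt = (1.25 − 0.5·0.75) × 0.3125 = 0.2734 in².
0.6 F_u A_nv = 54.84 kips; 0.6 F_y A_gv = 66.8 kips → shear rupture governs the shear term.
R_n = 54.84 + 1.0 × 65 × 0.2734 = 72.62 kips.
Allowable strength R_n/Ω = 72.62 / 2 = 36.3 kips.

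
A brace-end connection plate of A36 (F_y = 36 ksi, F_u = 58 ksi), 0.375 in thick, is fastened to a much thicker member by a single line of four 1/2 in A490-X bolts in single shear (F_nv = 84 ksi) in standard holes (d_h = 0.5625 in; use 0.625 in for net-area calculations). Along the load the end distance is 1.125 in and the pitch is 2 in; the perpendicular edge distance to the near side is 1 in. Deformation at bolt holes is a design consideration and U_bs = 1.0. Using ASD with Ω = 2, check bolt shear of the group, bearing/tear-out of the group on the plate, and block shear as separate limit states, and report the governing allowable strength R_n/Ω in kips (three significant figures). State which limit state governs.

Bolt shear: A_b = π·0.5²/4 = 0.1963 in²; R_n = 84 × 0.1963 × 4 × 1 = 65.97 kips → 65.97 / 2 = 33 kips.
Bearing: edge l_c = 0.8438, r_n = 22.02 kips; interior l_c = 1.438, r_n = 26.1 kips; R_n = 22.02 + 3·26.1 = 100.3 kips → 50.2 kips.
Block shear: A_gv = 2.672, A_nv = 1.852, A_nt = 0.2578 in²; R_n = min(0.6F_uA_nv, 0.6F_yA_gv) + U_bs·F_u·A_nt = 72.67 kips → 36.3 kips.
Bolt shear governs: 33 kips.

33 kips (bolt shear governs)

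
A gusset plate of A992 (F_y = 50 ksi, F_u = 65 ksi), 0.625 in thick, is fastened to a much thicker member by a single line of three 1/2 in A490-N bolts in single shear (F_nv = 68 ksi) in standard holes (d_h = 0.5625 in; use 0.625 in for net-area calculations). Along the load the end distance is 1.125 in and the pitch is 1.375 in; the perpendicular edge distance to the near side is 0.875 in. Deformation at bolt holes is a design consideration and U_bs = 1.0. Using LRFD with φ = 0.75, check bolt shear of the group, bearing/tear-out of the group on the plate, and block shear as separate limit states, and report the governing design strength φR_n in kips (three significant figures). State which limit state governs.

Bolt shear: A_b = π·0.5²/4 = 0.1963 in²; R_n = 68 × 0.1963 × 3 × 1 = 40.06 kips → 0.75 × 40.06 = 30 kips.
Bearing: edge l_c = 0.8438, r_n = 41.13 kips; interior l_c = 0.8125, r_n = 39.61 kips; R_n = 41.13 + 2·39.61 = 120.4 kips → 90.3 kips.
Block shear: A_gv = 2.422, A_nv = 1.445, A_nt = 0.3516 in²; R_n = min(0.6F_uA_nv, 0.6F_yA_gv) + U_bs·F_u·A_nt = 79.22 kips → 59.4 kips.
Bolt shear governs: 30 kips.

30 kips (bolt shear governs)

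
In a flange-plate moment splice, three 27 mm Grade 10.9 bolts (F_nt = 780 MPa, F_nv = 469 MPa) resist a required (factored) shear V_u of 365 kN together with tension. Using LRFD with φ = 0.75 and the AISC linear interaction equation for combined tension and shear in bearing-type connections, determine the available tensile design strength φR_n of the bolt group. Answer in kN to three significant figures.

699 kN

A_b = π·27²/4 = 572.6 mm²; f_rv = 365 × 1000 / (3 × 572.6) = 212.5 MPa.
F'_nt = 1.3 F_nt − (F_nt / φF_nv) f_rv = 1.3·780 − (780/(0.75·469))·212.5 = 542.8 MPa, capped at F_nt → F'_nt = 542.8 MPa.
R_n = F'_nt · A_b · n = 542.8 × 572.6 × 3 / 1000 = 932.3 kN.
Design strength φR_n = 0.75 × 932.3 = 699 kN.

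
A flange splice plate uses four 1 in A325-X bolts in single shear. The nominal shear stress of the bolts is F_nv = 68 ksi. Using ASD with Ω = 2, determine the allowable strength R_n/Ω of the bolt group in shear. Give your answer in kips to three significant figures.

107 kips

A_b = π × 1² / 4 = 0.7854 in².
R_n = F_nv · A_b · n · n_s = 68 × 0.7854 × 4 × 1 = 213.6 kips.
Allowable strength R_n/Ω = 213.6 / 2 = 107 kips.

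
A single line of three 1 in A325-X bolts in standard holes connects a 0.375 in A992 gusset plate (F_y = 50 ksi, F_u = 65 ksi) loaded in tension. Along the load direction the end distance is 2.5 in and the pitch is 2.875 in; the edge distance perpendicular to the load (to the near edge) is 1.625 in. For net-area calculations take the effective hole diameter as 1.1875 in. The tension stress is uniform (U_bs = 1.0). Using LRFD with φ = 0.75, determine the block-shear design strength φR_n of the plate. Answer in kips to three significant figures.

Shear plane L_v = 2.5 + 2·2.875 = 8.25 in; A_gv = 8.25 × 0.375 = 3.094 in².
A_nv = (8.25 − 2.5·1.1875) × 0.375 = 1.98 in².
A_nt = (1.625 − 0.5·1.1875) × 0.375 = 0.3867 in².
0.6 F_u A_nv = 77.24 kips; 0.6 F_y A_gv = 92.81 kips → shear rupture governs the shear term.
R_n = 77.24 + 1.0 × 65 × 0.3867 = 102.4 kips.
Design strength φR_n = 0.75 × 102.4 = 76.8 kips.

76.8 kips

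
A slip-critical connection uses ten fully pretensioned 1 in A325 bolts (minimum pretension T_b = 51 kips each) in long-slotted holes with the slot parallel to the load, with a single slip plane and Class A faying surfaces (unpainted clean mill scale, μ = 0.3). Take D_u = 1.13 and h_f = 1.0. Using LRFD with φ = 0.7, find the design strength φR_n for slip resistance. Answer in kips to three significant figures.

R_n = μ · D_u · h_f · T_b · n_s · n_b = 0.3 × 1.13 × 1.0 × 51 × 1 × 10 = 172.9 kips.
Design strength φR_n = 0.7 × 172.9 = 121 kips.

121 kips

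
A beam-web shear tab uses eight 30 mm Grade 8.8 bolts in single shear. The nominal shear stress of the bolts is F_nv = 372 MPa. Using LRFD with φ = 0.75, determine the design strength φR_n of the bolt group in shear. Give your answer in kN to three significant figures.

1580 kN

A_b = π × 30² / 4 = 706.9 mm².
R_n = F_nv · A_b · n · n_s = 372 × 706.9 × 8 × 1 / 1000 = 2104 kN.
Design strength φR_n = 0.75 × 2104 = 1580 kN.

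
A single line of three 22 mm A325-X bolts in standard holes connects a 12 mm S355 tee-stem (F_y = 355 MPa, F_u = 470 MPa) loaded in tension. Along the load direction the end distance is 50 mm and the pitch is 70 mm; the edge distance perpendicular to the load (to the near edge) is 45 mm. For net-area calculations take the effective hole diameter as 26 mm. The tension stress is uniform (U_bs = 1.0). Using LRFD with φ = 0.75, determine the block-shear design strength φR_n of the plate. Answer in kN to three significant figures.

453 kN

Shear plane L_v = 50 + 2·70 = 190 mm; A_gv = 190 × 12 = 2280 mm².
A_nv = (190 − 2.5·26) × 12 = 1500 mm².
A_nt = (45 − 0.5·26) × 12 = 384 mm².
0.6 F_u A_nv = 423 kN; 0.6 F_y A_gv = 485.6 kN → shear rupture governs the shear term.
R_n = 423 + 1.0 × 470 × 384 / 1000 = 603.5 kN.
Design strength φR_n = 0.75 × 603.5 = 453 kN.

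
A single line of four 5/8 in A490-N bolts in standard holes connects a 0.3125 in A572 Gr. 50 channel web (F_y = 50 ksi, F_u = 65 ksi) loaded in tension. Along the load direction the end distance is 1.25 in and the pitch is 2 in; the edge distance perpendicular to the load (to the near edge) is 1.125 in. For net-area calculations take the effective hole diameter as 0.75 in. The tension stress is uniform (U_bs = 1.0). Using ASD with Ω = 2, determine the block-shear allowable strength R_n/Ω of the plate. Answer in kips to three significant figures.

Shear plane L_v = 1.25 + 3·2 = 7.25 in; A_gv = 7.25 × 0.3125 = 2.266 in².
A_nv = (7.25 − 3.5·0.75) × 0.3125 = 1.445 in².
A_nt = (1.125 − 0.5·0.75) × 0.3125 = 0.2344 in².
0.6 F_u A_nv = 56.37 kips; 0.6 F_y A_gv = 67.97 kips → shear rupture governs the shear term.
R_n = 56.37 + 1.0 × 65 × 0.2344 = 71.6 kips.
Allowable strength R_n/Ω = 71.6 / 2 = 35.8 kips.

35.8 kips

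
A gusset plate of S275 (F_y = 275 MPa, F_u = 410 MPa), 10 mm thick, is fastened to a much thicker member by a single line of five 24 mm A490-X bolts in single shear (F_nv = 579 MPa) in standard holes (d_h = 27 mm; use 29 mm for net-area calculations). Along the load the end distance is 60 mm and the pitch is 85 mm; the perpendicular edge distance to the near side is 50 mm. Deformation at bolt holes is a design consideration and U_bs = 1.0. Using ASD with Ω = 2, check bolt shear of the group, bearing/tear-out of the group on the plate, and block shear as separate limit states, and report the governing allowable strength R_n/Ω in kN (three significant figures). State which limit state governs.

403 kN (block shear governs)

Bolt shear: A_b = π·24²/4 = 452.4 mm²; R_n = 579 × 452.4 × 5 × 1 / 1000 = 1310 kN → 1310 / 2 = 655 kN.
Bearing: edge l_c = 46.5, r_n = 228.8 kN; interior l_c = 58, r_n = 236.2 kN; R_n = 228.8 + 4·236.2 = 1173 kN → 587 kN.
Block shear: A_gv = 4000, A_nv = 2695, A_nt = 355 mm²; R_n = min(0.6F_uA_nv, 0.6F_yA_gv) + U_bs·F_u·A_nt = 805.6 kN → 403 kN.
Block shear governs: 403 kN.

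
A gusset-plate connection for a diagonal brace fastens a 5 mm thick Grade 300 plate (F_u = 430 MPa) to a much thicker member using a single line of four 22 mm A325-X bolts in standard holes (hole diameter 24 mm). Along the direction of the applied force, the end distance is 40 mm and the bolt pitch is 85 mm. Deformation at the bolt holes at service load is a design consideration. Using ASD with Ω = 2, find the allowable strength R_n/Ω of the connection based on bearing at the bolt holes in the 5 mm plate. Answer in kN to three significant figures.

206 kN

Per bolt r_n = 1.2 l_c t F_u ≤ 2.4 d t F_u; upper limit = 2.4 × 22 × 5 × 430 / 1000 = 113.5 kN.
Edge bolt: l_c = 40 − 24/2 = 28 mm → 1.2 × 28 × 5 × 430 / 1000 = 72.24 → r_n = 72.24 kN.
Interior bolts: l_c = 85 − 24 = 61 mm → 1.2 × 61 × 5 × 430 / 1000 = 157.4 → r_n = 113.5 kN.
R_n = 1 × 72.24 + 3 × 113.5 = 412.8 kN.
Allowable strength R_n/Ω = 412.8 / 2 = 206 kN.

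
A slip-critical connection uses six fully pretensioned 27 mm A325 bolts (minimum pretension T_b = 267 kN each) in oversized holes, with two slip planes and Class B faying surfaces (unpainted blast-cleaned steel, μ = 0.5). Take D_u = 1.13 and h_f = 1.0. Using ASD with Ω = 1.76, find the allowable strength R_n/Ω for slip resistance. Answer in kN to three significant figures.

R_n = μ · D_u · h_f · T_b · n_s · n_b = 0.5 × 1.13 × 1.0 × 267 × 2 × 6 = 1810 kN.
Allowable strength R_n/Ω = 1810 / 1.76 = 1030 kN.

1030 kN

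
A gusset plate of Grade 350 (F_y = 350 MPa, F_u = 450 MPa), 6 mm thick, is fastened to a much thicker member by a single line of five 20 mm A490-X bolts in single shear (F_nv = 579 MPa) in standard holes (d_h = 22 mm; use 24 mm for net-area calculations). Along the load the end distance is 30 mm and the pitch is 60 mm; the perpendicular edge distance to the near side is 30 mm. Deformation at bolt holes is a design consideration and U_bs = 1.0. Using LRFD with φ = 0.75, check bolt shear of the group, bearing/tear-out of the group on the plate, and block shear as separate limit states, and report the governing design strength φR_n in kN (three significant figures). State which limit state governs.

Bolt shear: A_b = π·20²/4 = 314.2 mm²; R_n = 579 × 314.2 × 5 × 1 / 1000 = 909.5 kN → 0.75 × 909.5 = 682 kN.
Bearing: edge l_c = 19, r_n = 61.56 kN; interior l_c = 38, r_n = 123.1 kN; R_n = 61.56 + 4·123.1 = 554 kN → 416 kN.
Block shear: A_gv = 1620, A_nv = 972, A_nt = 108 mm²; R_n = min(0.6F_uA_nv, 0.6F_yA_gv) + U_bs·F_u·A_nt = 311 kN → 233 kN.
Block shear governs: 233 kN.

233 kN (block shear governs)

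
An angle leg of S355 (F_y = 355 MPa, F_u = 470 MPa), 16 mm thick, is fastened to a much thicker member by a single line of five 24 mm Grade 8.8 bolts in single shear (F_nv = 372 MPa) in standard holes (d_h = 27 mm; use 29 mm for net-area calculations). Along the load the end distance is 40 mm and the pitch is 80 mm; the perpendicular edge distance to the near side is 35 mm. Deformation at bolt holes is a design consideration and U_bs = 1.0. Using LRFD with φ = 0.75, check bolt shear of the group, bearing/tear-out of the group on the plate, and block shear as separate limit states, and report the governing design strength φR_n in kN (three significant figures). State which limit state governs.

Bolt shear: A_b = π·24²/4 = 452.4 mm²; R_n = 372 × 452.4 × 5 × 1 / 1000 = 841.4 kN → 0.75 × 841.4 = 631 kN.
Bearing: edge l_c = 26.5, r_n = 239.1 kN; interior l_c = 53, r_n = 433.2 kN; R_n = 239.1 + 4·433.2 = 1972 kN → 1480 kN.
Block shear: A_gv = 5760, A_nv = 3672, A_nt = 328 mm²; R_n = min(0.6F_uA_nv, 0.6F_yA_gv) + U_bs·F_u·A_nt = 1190 kN → 892 kN.
Bolt shear governs: 631 kN.

631 kN (bolt shear governs)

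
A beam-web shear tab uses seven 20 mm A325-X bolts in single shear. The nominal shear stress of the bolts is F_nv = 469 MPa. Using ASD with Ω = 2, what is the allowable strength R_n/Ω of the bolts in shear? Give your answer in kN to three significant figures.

A_b = π × 20² / 4 = 314.2 mm².
R_n = F_nv · A_b · n · n_s = 469 × 314.2 × 7 × 1 / 1000 = 1031 kN.
Allowable strength R_n/Ω = 1031 / 2 = 516 kN.

516 kN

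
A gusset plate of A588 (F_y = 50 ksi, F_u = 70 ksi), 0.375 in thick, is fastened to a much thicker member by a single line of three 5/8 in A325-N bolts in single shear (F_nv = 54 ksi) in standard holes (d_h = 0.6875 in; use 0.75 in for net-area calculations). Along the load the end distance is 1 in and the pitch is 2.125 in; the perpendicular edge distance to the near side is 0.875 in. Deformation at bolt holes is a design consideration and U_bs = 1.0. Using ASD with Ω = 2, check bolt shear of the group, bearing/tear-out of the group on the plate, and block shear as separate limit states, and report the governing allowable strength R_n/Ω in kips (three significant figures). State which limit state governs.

Bolt shear: A_b = π·0.625²/4 = 0.3068 in²; R_n = 54 × 0.3068 × 3 × 1 = 49.7 kips → 49.7 / 2 = 24.9 kips.
Bearing: edge l_c = 0.6562, r_n = 20.67 kips; interior l_c = 1.438, r_n = 39.38 kips; R_n = 20.67 + 2·39.38 = 99.42 kips → 49.7 kips.
Block shear: A_gv = 1.969, A_nv = 1.266, A_nt = 0.1875 in²; R_n = min(0.6F_uA_nv, 0.6F_yA_gv) + U_bs·F_u·A_nt = 66.28 kips → 33.1 kips.
Bolt shear governs: 24.9 kips.

24.9 kips (bolt shear governs)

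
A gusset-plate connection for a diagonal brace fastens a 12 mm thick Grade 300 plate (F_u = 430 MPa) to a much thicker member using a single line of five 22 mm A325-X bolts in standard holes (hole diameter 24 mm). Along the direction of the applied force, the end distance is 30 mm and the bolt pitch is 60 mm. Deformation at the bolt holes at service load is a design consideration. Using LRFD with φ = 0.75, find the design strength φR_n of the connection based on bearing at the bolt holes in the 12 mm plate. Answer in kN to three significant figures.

752 kN

Per bolt r_n = 1.2 l_c t F_u ≤ 2.4 d t F_u; upper limit = 2.4 × 22 × 12 × 430 / 1000 = 272.4 kN.
Edge bolt: l_c = 30 − 24/2 = 18 mm → 1.2 × 18 × 12 × 430 / 1000 = 111.5 → r_n = 111.5 kN.
Interior bolts: l_c = 60 − 24 = 36 mm → 1.2 × 36 × 12 × 430 / 1000 = 222.9 → r_n = 222.9 kN.
R_n = 1 × 111.5 + 4 × 222.9 = 1003 kN.
Design strength φR_n = 0.75 × 1003 = 752 kN.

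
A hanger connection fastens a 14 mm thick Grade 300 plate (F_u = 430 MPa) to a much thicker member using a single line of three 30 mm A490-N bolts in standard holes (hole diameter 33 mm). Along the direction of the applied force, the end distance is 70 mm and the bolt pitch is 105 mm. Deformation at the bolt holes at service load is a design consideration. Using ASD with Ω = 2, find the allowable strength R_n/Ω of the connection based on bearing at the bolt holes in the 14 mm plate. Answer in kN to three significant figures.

627 kN

Per bolt r_n = 1.2 l_c t F_u ≤ 2.4 d t F_u; upper limit = 2.4 × 30 × 14 × 430 / 1000 = 433.4 kN.
Edge bolt: l_c = 70 − 33/2 = 53.5 mm → 1.2 × 53.5 × 14 × 430 / 1000 = 386.5 → r_n = 386.5 kN.
Interior bolts: l_c = 105 − 33 = 72 mm → 1.2 × 72 × 14 × 430 / 1000 = 520.1 → r_n = 433.4 kN.
R_n = 1 × 386.5 + 2 × 433.4 = 1253 kN.
Allowable strength R_n/Ω = 1253 / 2 = 627 kN.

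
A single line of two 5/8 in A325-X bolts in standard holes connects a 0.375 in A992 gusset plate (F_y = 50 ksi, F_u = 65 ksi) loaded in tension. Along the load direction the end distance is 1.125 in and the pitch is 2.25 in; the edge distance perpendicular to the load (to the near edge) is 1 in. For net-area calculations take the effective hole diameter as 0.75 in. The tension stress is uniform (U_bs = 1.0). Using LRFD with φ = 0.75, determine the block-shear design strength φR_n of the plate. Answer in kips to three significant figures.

36.1 kips

Shear plane L_v = 1.125 + 1·2.25 = 3.375 in; A_gv = 3.375 × 0.375 = 1.266 in².
A_nv = (3.375 − 1.5·0.75) × 0.375 = 0.8438 in².
A_nt = (1 − 0.5·0.75) × 0.375 = 0.2344 in².
0.6 F_u A_nv = 32.91 kips; 0.6 F_y A_gv = 37.97 kips → shear rupture governs the shear term.
R_n = 32.91 + 1.0 × 65 × 0.2344 = 48.14 kips.
Design strength φR_n = 0.75 × 48.14 = 36.1 kips.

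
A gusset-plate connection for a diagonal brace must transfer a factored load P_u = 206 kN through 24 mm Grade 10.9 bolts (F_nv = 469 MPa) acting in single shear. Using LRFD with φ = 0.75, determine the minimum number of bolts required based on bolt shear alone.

A_b = π·24²/4 = 452.4 mm².
Per-bolt design strength φR_n = 0.75 × 469 × 452.4 × 1 / 1000 = 159.1 kN.
n ≥ 206 / 159.1 = 1.295 → use 2 bolts.

2 bolts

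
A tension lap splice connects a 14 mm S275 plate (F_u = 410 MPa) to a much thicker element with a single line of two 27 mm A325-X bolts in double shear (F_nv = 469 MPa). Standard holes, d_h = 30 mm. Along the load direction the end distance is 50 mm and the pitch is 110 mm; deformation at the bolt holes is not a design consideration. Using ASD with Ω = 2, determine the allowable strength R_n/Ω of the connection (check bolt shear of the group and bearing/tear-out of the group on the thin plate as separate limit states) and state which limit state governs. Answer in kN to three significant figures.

Bolt shear: A_b = π·27²/4 = 572.6 mm²; R_n = 469 × 572.6 × 2 × 2 / 1000 = 1074 kN → 1074 / 2 = 537 kN.
Bearing (1.5 l_c t F_u ≤ 3.0 d t F_u): upper limit = 3.0·27·14·410 / 1000 = 464.9 kN.
  Edge l_c = 50 − 30/2 = 35 → r_n = 301.4 kN; interior l_c = 110 − 30 = 80 → r_n = 464.9 kN.
  R_n,bearing = 1·301.4 + 1·464.9 = 766.3 kN → 766.3 / 2 = 383 kN.
Bearing governs: 383 kN.

383 kN (bearing governs)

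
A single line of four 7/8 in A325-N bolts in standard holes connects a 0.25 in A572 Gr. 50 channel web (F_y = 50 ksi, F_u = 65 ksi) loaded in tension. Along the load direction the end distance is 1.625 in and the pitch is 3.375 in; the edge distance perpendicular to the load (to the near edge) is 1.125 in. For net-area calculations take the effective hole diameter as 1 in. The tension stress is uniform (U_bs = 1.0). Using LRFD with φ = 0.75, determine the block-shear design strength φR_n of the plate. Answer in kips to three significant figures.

67.9 kips

Shear plane L_v = 1.625 + 3·3.375 = 11.75 in; A_gv = 11.75 × 0.25 = 2.938 in².
A_nv = (11.75 − 3.5·1) × 0.25 = 2.062 in².
A_nt = (1.125 − 0.5·1) × 0.25 = 0.1562 in².
0.6 F_u A_nv = 80.44 kips; 0.6 F_y A_gv = 88.12 kips → shear rupture governs the shear term.
R_n = 80.44 + 1.0 × 65 × 0.1562 = 90.59 kips.
Design strength φR_n = 0.75 × 90.59 = 67.9 kips.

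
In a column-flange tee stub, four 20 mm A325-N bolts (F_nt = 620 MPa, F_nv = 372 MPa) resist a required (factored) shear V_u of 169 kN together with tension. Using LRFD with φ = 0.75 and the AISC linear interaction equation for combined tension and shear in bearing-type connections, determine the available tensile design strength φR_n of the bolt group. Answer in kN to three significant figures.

478 kN

A_b = π·20²/4 = 314.2 mm²; f_rv = 169 × 1000 / (4 × 314.2) = 134.5 MPa.
F'_nt = 1.3 F_nt − (F_nt / φF_nv) f_rv = 1.3·620 − (620/(0.75·372))·134.5 = 507.1 MPa, capped at F_nt → F'_nt = 507.1 MPa.
R_n = F'_nt · A_b · n = 507.1 × 314.2 × 4 / 1000 = 637.3 kN.
Design strength φR_n = 0.75 × 637.3 = 478 kN.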